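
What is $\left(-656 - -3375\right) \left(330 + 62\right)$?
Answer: $1065848$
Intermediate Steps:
$\left(-656 - -3375\right) \left(330 + 62\right) = \left(-656 + 3375\right) 392 = 2719 \cdot 392 = 1065848$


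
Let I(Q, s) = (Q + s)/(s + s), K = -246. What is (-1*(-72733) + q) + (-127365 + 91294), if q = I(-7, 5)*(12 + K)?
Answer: 183544/5 ≈ 36709.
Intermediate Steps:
I(Q, s) = (Q + s)/(2*s) (I(Q, s) = (Q + s)/((2*s)) = (Q + s)*(1/(2*s)) = (Q + s)/(2*s))
q = 234/5 (q = ((½)*(-7 + 5)/5)*(12 - 246) = ((½)*(⅕)*(-2))*(-234) = -⅕*(-234) = 234/5 ≈ 46.800)
(-1*(-72733) + q) + (-127365 + 91294) = (-1*(-72733) + 234/5) + (-127365 + 91294) = (72733 + 234/5) - 36071 = 363899/5 - 36071 = 183544/5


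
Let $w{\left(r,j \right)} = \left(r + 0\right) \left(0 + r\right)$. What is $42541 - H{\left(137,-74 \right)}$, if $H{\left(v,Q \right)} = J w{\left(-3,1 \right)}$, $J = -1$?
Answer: $42550$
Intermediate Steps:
$w{\left(r,j \right)} = r^{2}$ ($w{\left(r,j \right)} = r r = r^{2}$)
$H{\left(v,Q \right)} = -9$ ($H{\left(v,Q \right)} = - \left(-3\right)^{2} = \left(-1\right) 9 = -9$)
$42541 - H{\left(137,-74 \right)} = 42541 - -9 = 42541 + 9 = 42550$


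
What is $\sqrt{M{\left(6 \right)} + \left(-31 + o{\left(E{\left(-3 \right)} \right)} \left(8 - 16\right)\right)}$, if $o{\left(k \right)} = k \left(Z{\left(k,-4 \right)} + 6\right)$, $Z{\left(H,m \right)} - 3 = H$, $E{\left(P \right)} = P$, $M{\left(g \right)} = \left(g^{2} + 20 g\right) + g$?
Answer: $5 \sqrt{11} \approx 16.583$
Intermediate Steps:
$M{\left(g \right)} = g^{2} + 21 g$
$Z{\left(H,m \right)} = 3 + H$
$o{\left(k \right)} = k \left(9 + k\right)$ ($o{\left(k \right)} = k \left(\left(3 + k\right) + 6\right) = k \left(9 + k\right)$)
$\sqrt{M{\left(6 \right)} + \left(-31 + o{\left(E{\left(-3 \right)} \right)} \left(8 - 16\right)\right)} = \sqrt{6 \left(21 + 6\right) - \left(31 - - 3 \left(9 - 3\right) \left(8 - 16\right)\right)} = \sqrt{6 \cdot 27 - \left(31 - \left(-3\right) 6 \left(-8\right)\right)} = \sqrt{162 - -113} = \sqrt{162 + \left(-31 + 144\right)} = \sqrt{162 + 113} = \sqrt{275} = 5 \sqrt{11}$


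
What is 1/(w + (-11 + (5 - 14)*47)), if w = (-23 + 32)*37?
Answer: -1/101 ≈ -0.0099010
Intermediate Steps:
w = 333 (w = 9*37 = 333)
1/(w + (-11 + (5 - 14)*47)) = 1/(333 + (-11 + (5 - 14)*47)) = 1/(333 + (-11 - 9*47)) = 1/(333 + (-11 - 423)) = 1/(333 - 434) = 1/(-101) = -1/101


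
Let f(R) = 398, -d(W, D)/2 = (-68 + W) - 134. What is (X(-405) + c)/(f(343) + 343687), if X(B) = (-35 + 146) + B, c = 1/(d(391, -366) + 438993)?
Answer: -128952809/150920842275 ≈ -0.00085444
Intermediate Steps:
d(W, D) = 404 - 2*W (d(W, D) = -2*((-68 + W) - 134) = -2*(-202 + W) = 404 - 2*W)
c = 1/438615 (c = 1/((404 - 2*391) + 438993) = 1/((404 - 782) + 438993) = 1/(-378 + 438993) = 1/438615 ≈ 2.2799e-6)
X(B) = 111 + B
(X(-405) + c)/(f(343) + 343687) = ((111 - 405) + 1/438615)/(398 + 343687) = (-294 + 1/438615)/344085 = -128952809/438615*1/344085 = -128952809/150920842275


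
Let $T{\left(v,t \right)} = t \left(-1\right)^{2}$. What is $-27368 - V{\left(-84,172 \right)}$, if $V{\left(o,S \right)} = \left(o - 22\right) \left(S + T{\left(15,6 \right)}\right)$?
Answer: $-8500$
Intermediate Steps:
$T{\left(v,t \right)} = t$ ($T{\left(v,t \right)} = t 1 = t$)
$V{\left(o,S \right)} = \left(-22 + o\right) \left(6 + S\right)$ ($V{\left(o,S \right)} = \left(o - 22\right) \left(S + 6\right) = \left(-22 + o\right) \left(6 + S\right)$)
$-27368 - V{\left(-84,172 \right)} = -27368 - \left(-132 - 3784 + 6 \left(-84\right) + 172 \left(-84\right)\right) = -27368 - \left(-132 - 3784 - 504 - 14448\right) = -27368 - -18868 = -27368 + 18868 = -8500$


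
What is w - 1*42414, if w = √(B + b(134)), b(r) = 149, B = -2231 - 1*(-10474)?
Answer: -42414 + 2*√2098 ≈ -42322.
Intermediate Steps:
B = 8243 (B = -2231 + 10474 = 8243)
w = 2*√2098 (w = √(8243 + 149) = √8392 = 2*√2098 ≈ 91.608)
w - 1*42414 = 2*√2098 - 1*42414 = 2*√2098 - 42414 = -42414 + 2*√2098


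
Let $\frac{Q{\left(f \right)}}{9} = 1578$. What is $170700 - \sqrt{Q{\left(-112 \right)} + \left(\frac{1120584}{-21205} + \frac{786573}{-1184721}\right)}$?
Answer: $170700 - \frac{3 \sqrt{110238634409609638263805}}{8374002935} \approx 1.7058 \cdot 10^{5}$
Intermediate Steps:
$Q{\left(f \right)} = 14202$ ($Q{\left(f \right)} = 9 \cdot 1578 = 14202$)
$170700 - \sqrt{Q{\left(-112 \right)} + \left(\frac{1120584}{-21205} + \frac{786573}{-1184721}\right)} = 170700 - \sqrt{14202 + \left(\frac{1120584}{-21205} + \frac{786573}{-1184721}\right)} = 170700 - \sqrt{14202 + \left(1120584 \left(- \frac{1}{21205}\right) + 786573 \left(- \frac{1}{1184721}\right)\right)} = 170700 - \sqrt{14202 - \frac{448086225843}{8374002935}} = 170700 - \sqrt{\frac{118479503457027}{8374002935}} = 170700 - \frac{3 \sqrt{110238634409609638263805}}{8374002935}$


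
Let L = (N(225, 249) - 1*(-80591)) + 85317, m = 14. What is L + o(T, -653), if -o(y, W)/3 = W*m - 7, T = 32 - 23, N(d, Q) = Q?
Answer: 193604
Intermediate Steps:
T = 9
o(y, W) = 21 - 42*W (o(y, W) = -3*(W*14 - 7) = -3*(14*W - 7) = -3*(-7 + 14*W) = 21 - 42*W)
L = 166157 (L = (249 - 1*(-80591)) + 85317 = (249 + 80591) + 85317 = 80840 + 85317 = 166157)
L + o(T, -653) = 166157 + (21 - 42*(-653)) = 166157 + (21 + 27426) = 166157 + 27447 = 193604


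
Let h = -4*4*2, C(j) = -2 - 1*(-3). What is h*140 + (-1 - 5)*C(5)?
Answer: -4486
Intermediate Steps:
C(j) = 1 (C(j) = -2 + 3 = 1)
h = -32 (h = -16*2 = -32)
h*140 + (-1 - 5)*C(5) = -32*140 + (-1 - 5)*1 = -4480 - 6*1 = -4480 - 6 = -4486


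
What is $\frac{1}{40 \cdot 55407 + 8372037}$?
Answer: $\frac{1}{10588317} \approx 9.4444 \cdot 10^{-8}$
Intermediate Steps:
$\frac{1}{40 \cdot 55407 + 8372037} = \frac{1}{2216280 + 8372037} = \frac{1}{10588317}$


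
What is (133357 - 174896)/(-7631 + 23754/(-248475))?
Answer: 3440467675/632045493 ≈ 5.4434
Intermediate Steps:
(133357 - 174896)/(-7631 + 23754/(-248475)) = -41539/(-7631 + 23754*(-1/248475)) = -41539/(-7631 - 7918/82825) = -41539/(-632045493/82825) = -41539*(-82825/632045493) = 3440467675/632045493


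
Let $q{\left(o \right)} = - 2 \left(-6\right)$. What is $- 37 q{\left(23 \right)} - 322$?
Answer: $-766$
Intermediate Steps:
$q{\left(o \right)} = 12$ ($q{\left(o \right)} = \left(-1\right) \left(-12\right) = 12$)
$- 37 q{\left(23 \right)} - 322 = \left(-37\right) 12 - 322 = -444 - 322 = -766$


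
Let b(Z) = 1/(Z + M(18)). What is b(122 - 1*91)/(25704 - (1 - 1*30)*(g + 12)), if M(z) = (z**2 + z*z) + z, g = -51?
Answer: 1/17127381 ≈ 5.8386e-8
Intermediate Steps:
M(z) = z + 2*z**2 (M(z) = (z**2 + z**2) + z = 2*z**2 + z = z + 2*z**2)
b(Z) = 1/(666 + Z) (b(Z) = 1/(Z + 18*(1 + 2*18)) = 1/(Z + 18*(1 + 36)) = 1/(Z + 18*37) = 1/(Z + 666) = 1/(666 + Z))
b(122 - 1*91)/(25704 - (1 - 1*30)*(g + 12)) = 1/((666 + (122 - 1*91))*(25704 - (1 - 1*30)*(-51 + 12))) = 1/((666 + (122 - 91))*(25704 - (1 - 30)*(-39))) = 1/((666 + 31)*(25704 - (-29)*(-39))) = 1/(697*(25704 - 1*1131)) = 1/(697*(25704 - 1131)) = (1/697)/24573 = (1/697)*(1/24573) = 1/17127381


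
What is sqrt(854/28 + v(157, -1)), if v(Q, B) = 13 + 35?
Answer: sqrt(314)/2 ≈ 8.8600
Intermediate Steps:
v(Q, B) = 48
sqrt(854/28 + v(157, -1)) = sqrt(854/28 + 48) = sqrt(854*(1/28) + 48) = sqrt(61/2 + 48) = sqrt(157/2) = sqrt(314)/2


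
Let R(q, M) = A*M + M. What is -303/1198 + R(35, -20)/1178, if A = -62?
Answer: 552313/705622 ≈ 0.78273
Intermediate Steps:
R(q, M) = -61*M (R(q, M) = -62*M + M = -61*M)
-303/1198 + R(35, -20)/1178 = -303/1198 - 61*(-20)/1178 = -303*1/1198 + 1220*(1/1178) = -303/1198 + 610/589 = 552313/705622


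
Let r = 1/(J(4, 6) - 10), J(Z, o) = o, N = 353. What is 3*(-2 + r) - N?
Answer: -1439/4 ≈ -359.75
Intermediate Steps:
r = -1/4 (r = 1/(6 - 10) = 1/(-4) = -1/4 ≈ -0.25000)
3*(-2 + r) - N = 3*(-2 - 1/4) - 1*353 = 3*(-9/4) - 353 = -27/4 - 353 = -1439/4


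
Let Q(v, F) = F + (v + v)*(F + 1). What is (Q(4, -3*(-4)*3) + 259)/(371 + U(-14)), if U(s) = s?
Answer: 197/119 ≈ 1.6555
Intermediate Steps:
Q(v, F) = F + 2*v*(1 + F) (Q(v, F) = F + (2*v)*(1 + F) = F + 2*v*(1 + F))
(Q(4, -3*(-4)*3) + 259)/(371 + U(-14)) = ((-3*(-4)*3 + 2*4 + 2*(-3*(-4)*3)*4) + 259)/(371 - 14) = ((12*3 + 8 + 2*(12*3)*4) + 259)/357 = ((36 + 8 + 2*36*4) + 259)*(1/357) = ((36 + 8 + 288) + 259)*(1/357) = (332 + 259)*(1/357) = 591*(1/357) = 197/119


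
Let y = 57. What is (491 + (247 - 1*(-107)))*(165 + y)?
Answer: 187590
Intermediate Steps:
(491 + (247 - 1*(-107)))*(165 + y) = (491 + (247 - 1*(-107)))*(165 + 57) = (491 + (247 + 107))*222 = (491 + 354)*222 = 845*222 = 187590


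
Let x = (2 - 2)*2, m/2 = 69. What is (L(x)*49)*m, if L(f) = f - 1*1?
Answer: -6762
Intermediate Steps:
m = 138 (m = 2*69 = 138)
x = 0 (x = 0*2 = 0)
L(f) = -1 + f (L(f) = f - 1 = -1 + f)
(L(x)*49)*m = ((-1 + 0)*49)*138 = -1*49*138 = -49*138 = -6762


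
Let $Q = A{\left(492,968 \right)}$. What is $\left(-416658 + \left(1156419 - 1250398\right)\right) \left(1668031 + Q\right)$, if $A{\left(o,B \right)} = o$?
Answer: $-852009579151$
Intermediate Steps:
$Q = 492$
$\left(-416658 + \left(1156419 - 1250398\right)\right) \left(1668031 + Q\right) = \left(-416658 + \left(1156419 - 1250398\right)\right) \left(1668031 + 492\right) = \left(-416658 + \left(1156419 - 1250398\right)\right) 1668523 = \left(-416658 - 93979\right) 1668523 = \left(-510637\right) 1668523 = -852009579151$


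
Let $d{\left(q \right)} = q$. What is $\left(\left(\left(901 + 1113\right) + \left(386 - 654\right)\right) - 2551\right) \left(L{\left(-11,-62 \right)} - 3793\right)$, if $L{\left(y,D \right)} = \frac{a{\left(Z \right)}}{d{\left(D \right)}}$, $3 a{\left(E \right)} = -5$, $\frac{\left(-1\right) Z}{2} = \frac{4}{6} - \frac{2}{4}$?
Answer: $\frac{567921865}{186} \approx 3.0533 \cdot 10^{6}$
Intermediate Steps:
$Z = - \frac{1}{3}$ ($Z = - 2 \left(\frac{4}{6} - \frac{2}{4}\right) = - 2 \left(4 \cdot \frac{1}{6} - \frac{1}{2}\right) = - 2 \left(\frac{2}{3} - \frac{1}{2}\right) = \left(-2\right) \frac{1}{6} = - \frac{1}{3} \approx -0.33333$)
$a{\left(E \right)} = - \frac{5}{3}$ ($a{\left(E \right)} = \frac{1}{3} \left(-5\right) = - \frac{5}{3}$)
$L{\left(y,D \right)} = - \frac{5}{3 D}$
$\left(\left(\left(901 + 1113\right) + \left(386 - 654\right)\right) - 2551\right) \left(L{\left(-11,-62 \right)} - 3793\right) = \left(\left(\left(901 + 1113\right) + \left(386 - 654\right)\right) - 2551\right) \left(- \frac{5}{3 \left(-62\right)} - 3793\right) = \left(\left(2014 + \left(386 - 654\right)\right) - 2551\right) \left(\left(- \frac{5}{3}\right) \left(- \frac{1}{62}\right) - 3793\right) = \left(\left(2014 - 268\right) - 2551\right) \left(\frac{5}{186} - 3793\right) = \left(1746 - 2551\right) \left(- \frac{705493}{186}\right) = \left(-805\right) \left(- \frac{705493}{186}\right) = \frac{567921865}{186}$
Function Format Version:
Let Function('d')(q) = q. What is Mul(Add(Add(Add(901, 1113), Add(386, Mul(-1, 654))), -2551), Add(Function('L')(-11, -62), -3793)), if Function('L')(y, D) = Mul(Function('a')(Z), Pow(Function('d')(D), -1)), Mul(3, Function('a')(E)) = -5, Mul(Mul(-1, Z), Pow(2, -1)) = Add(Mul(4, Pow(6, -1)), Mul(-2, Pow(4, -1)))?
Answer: Rational(567921865, 186) ≈ 3.0533e+6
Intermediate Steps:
Z = Rational(-1, 3) (Z = Mul(-2, Add(Mul(4, Pow(6, -1)), Mul(-2, Pow(4, -1)))) = Mul(-2, Add(Mul(4, Rational(1, 6)), Mul(-2, Rational(1, 4)))) = Mul(-2, Add(Rational(2, 3), Rational(-1, 2))) = Mul(-2, Rational(1, 6)) = Rational(-1, 3) ≈ -0.33333)
Function('a')(E) = Rational(-5, 3) (Function('a')(E) = Mul(Rational(1, 3), -5) = Rational(-5, 3))
Function('L')(y, D) = Mul(Rational(-5, 3), Pow(D, -1))
Mul(Add(Add(Add(901, 1113), Add(386, Mul(-1, 654))), -2551), Add(Function('L')(-11, -62), -3793)) = Mul(Add(Add(Add(901, 1113), Add(386, Mul(-1, 654))), -2551), Add(Mul(Rational(-5, 3), Pow(-62, -1)), -3793)) = Mul(Add(Add(2014, Add(386, -654)), -2551), Add(Mul(Rational(-5, 3), Rational(-1, 62)), -3793)) = Mul(Add(Add(2014, -268), -2551), Add(Rational(5, 186), -3793)) = Mul(Add(1746, -2551), Rational(-705493, 186)) = Mul(-805, Rational(-705493, 186)) = Rational(567921865, 186)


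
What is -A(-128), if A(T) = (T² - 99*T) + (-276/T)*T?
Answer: -28780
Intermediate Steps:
A(T) = -276 + T² - 99*T (A(T) = (T² - 99*T) - 276 = -276 + T² - 99*T)
-A(-128) = -(-276 + (-128)² - 99*(-128)) = -(-276 + 16384 + 12672) = -1*28780 = -28780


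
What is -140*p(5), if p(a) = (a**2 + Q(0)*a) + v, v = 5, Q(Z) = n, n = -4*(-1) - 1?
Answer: -6300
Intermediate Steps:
n = 3 (n = 4 - 1 = 3)
Q(Z) = 3
p(a) = 5 + a**2 + 3*a (p(a) = (a**2 + 3*a) + 5 = 5 + a**2 + 3*a)
-140*p(5) = -140*(5 + 5**2 + 3*5) = -140*(5 + 25 + 15) = -140*45 = -6300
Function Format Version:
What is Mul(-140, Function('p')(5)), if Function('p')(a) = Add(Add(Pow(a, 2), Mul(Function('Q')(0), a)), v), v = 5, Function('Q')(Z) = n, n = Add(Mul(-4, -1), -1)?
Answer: -6300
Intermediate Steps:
n = 3 (n = Add(4, -1) = 3)
Function('Q')(Z) = 3
Function('p')(a) = Add(5, Pow(a, 2), Mul(3, a)) (Function('p')(a) = Add(Add(Pow(a, 2), Mul(3, a)), 5) = Add(5, Pow(a, 2), Mul(3, a)))
Mul(-140, Function('p')(5)) = Mul(-140, Add(5, Pow(5, 2), Mul(3, 5))) = Mul(-140, Add(5, 25, 15)) = Mul(-140, 45) = -6300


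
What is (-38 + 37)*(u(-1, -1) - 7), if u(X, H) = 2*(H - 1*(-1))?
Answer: 7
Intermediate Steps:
u(X, H) = 2 + 2*H (u(X, H) = 2*(H + 1) = 2*(1 + H) = 2 + 2*H)
(-38 + 37)*(u(-1, -1) - 7) = (-38 + 37)*((2 + 2*(-1)) - 7) = -((2 - 2) - 7) = -(0 - 7) = -1*(-7) = 7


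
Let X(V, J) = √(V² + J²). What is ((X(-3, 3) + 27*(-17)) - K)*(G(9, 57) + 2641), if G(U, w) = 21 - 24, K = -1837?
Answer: 3635164 + 7914*√2 ≈ 3.6464e+6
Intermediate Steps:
G(U, w) = -3
X(V, J) = √(J² + V²)
((X(-3, 3) + 27*(-17)) - K)*(G(9, 57) + 2641) = ((√(3² + (-3)²) + 27*(-17)) - 1*(-1837))*(-3 + 2641) = ((√(9 + 9) - 459) + 1837)*2638 = ((√18 - 459) + 1837)*2638 = ((3*√2 - 459) + 1837)*2638 = ((-459 + 3*√2) + 1837)*2638 = (1378 + 3*√2)*2638 = 3635164 + 7914*√2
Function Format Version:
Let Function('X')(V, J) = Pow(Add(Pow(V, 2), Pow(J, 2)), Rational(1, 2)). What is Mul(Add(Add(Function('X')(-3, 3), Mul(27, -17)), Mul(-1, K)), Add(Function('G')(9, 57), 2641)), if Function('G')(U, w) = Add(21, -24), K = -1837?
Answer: Add(3635164, Mul(7914, Pow(2, Rational(1, 2)))) ≈ 3.6464e+6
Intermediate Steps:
Function('G')(U, w) = -3
Function('X')(V, J) = Pow(Add(Pow(J, 2), Pow(V, 2)), Rational(1, 2))
Mul(Add(Add(Function('X')(-3, 3), Mul(27, -17)), Mul(-1, K)), Add(Function('G')(9, 57), 2641)) = Mul(Add(Add(Pow(Add(Pow(3, 2), Pow(-3, 2)), Rational(1, 2)), Mul(27, -17)), Mul(-1, -1837)), Add(-3, 2641)) = Mul(Add(Add(Pow(Add(9, 9), Rational(1, 2)), -459), 1837), 2638) = Mul(Add(Add(Pow(18, Rational(1, 2)), -459), 1837), 2638) = Mul(Add(Add(Mul(3, Pow(2, Rational(1, 2))), -459), 1837), 2638) = Mul(Add(Add(-459, Mul(3, Pow(2, Rational(1, 2)))), 1837), 2638) = Mul(Add(1378, Mul(3, Pow(2, Rational(1, 2)))), 2638) = Add(3635164, Mul(7914, Pow(2, Rational(1, 2))))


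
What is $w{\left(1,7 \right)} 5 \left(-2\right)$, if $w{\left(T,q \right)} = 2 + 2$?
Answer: $-40$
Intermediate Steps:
$w{\left(T,q \right)} = 4$
$w{\left(1,7 \right)} 5 \left(-2\right) = 4 \cdot 5 \left(-2\right) = 20 \left(-2\right) = -40$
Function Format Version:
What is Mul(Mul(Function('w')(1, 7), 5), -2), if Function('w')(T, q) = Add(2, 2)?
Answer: -40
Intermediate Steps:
Function('w')(T, q) = 4
Mul(Mul(Function('w')(1, 7), 5), -2) = Mul(Mul(4, 5), -2) = Mul(20, -2) = -40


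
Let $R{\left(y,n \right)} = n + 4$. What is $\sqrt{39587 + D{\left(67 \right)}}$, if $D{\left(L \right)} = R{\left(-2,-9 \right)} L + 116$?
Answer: $2 \sqrt{9842} \approx 198.41$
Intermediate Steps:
$R{\left(y,n \right)} = 4 + n$
$D{\left(L \right)} = 116 - 5 L$ ($D{\left(L \right)} = \left(4 - 9\right) L + 116 = - 5 L + 116 = 116 - 5 L$)
$\sqrt{39587 + D{\left(67 \right)}} = \sqrt{39587 + \left(116 - 335\right)} = \sqrt{39587 - 219} = \sqrt{39368} = 2 \sqrt{9842}$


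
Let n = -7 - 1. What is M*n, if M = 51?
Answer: -408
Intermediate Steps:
n = -8
M*n = 51*(-8) = -408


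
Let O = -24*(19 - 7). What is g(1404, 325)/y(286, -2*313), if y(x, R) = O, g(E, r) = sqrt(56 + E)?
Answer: -sqrt(365)/144 ≈ -0.13267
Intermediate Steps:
O = -288 (O = -24*12 = -288)
y(x, R) = -288
g(1404, 325)/y(286, -2*313) = sqrt(56 + 1404)/(-288) = sqrt(1460)*(-1/288) = (2*sqrt(365))*(-1/288) = -sqrt(365)/144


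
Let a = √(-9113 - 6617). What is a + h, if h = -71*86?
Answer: -6106 + 11*I*√130 ≈ -6106.0 + 125.42*I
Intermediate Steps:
h = -6106
a = 11*I*√130 (a = √(-15730) = 11*I*√130 ≈ 125.42*I)
a + h = 11*I*√130 - 6106 = -6106 + 11*I*√130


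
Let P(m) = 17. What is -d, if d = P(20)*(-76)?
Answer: 1292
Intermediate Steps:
d = -1292 (d = 17*(-76) = -1292)
-d = -1*(-1292) = 1292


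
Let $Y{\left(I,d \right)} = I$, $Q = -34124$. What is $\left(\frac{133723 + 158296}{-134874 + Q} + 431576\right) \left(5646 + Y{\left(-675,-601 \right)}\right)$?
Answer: $\frac{362560823668959}{168998} \approx 2.1454 \cdot 10^{9}$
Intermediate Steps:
$\left(\frac{133723 + 158296}{-134874 + Q} + 431576\right) \left(5646 + Y{\left(-675,-601 \right)}\right) = \left(\frac{133723 + 158296}{-134874 - 34124} + 431576\right) \left(5646 - 675\right) = \left(\frac{292019}{-168998} + 431576\right) 4971 = \left(292019 \left(- \frac{1}{168998}\right) + 431576\right) 4971 = \left(- \frac{292019}{168998} + 431576\right) 4971 = \frac{72935188829}{168998} \cdot 4971 = \frac{362560823668959}{168998}$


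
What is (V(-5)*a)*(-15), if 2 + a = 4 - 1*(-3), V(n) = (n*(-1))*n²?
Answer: -9375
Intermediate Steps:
V(n) = -n³ (V(n) = (-n)*n² = -n³)
a = 5 (a = -2 + (4 - 1*(-3)) = -2 + (4 + 3) = -2 + 7 = 5)
(V(-5)*a)*(-15) = (-1*(-5)³*5)*(-15) = (-1*(-125)*5)*(-15) = (125*5)*(-15) = 625*(-15) = -9375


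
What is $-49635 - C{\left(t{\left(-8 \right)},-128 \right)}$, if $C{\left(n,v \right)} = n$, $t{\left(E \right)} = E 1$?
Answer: $-49627$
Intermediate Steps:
$t{\left(E \right)} = E$
$-49635 - C{\left(t{\left(-8 \right)},-128 \right)} = -49635 - -8 = -49635 + 8 = -49627$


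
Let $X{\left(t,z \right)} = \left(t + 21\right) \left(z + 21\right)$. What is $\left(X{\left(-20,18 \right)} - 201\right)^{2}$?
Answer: $26244$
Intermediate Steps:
$X{\left(t,z \right)} = \left(21 + t\right) \left(21 + z\right)$
$\left(X{\left(-20,18 \right)} - 201\right)^{2} = \left(\left(441 + 21 \left(-20\right) + 21 \cdot 18 - 360\right) - 201\right)^{2} = \left(\left(441 - 420 + 378 - 360\right) - 201\right)^{2} = \left(39 - 201\right)^{2} = \left(-162\right)^{2} = 26244$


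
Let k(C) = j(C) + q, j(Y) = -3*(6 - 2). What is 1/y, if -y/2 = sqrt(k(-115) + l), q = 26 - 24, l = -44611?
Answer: I*sqrt(44621)/89242 ≈ 0.002367*I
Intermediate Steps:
j(Y) = -12 (j(Y) = -3*4 = -12)
q = 2
k(C) = -10 (k(C) = -12 + 2 = -10)
y = -2*I*sqrt(44621) (y = -2*sqrt(-10 - 44611) = -2*I*sqrt(44621) ≈ -422.47*I)
1/y = 1/(-2*I*sqrt(44621)) = I*sqrt(44621)/89242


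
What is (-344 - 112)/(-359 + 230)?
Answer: 152/43 ≈ 3.5349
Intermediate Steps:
(-344 - 112)/(-359 + 230) = -456/(-129) = -456*(-1/129) = 152/43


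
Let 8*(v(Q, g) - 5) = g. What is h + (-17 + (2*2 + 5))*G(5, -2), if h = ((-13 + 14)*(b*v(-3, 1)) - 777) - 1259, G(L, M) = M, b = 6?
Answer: -7957/4 ≈ -1989.3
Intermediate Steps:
v(Q, g) = 5 + g/8
h = -8021/4 (h = ((-13 + 14)*(6*(5 + (⅛)*1)) - 777) - 1259 = (1*(6*(5 + ⅛)) - 777) - 1259 = (1*(6*(41/8)) - 777) - 1259 = (1*(123/4) - 777) - 1259 = (123/4 - 777) - 1259 = -2985/4 - 1259 = -8021/4 ≈ -2005.3)
h + (-17 + (2*2 + 5))*G(5, -2) = -8021/4 + (-17 + (2*2 + 5))*(-2) = -8021/4 + (-17 + (4 + 5))*(-2) = -8021/4 + (-17 + 9)*(-2) = -8021/4 - 8*(-2) = -8021/4 + 16 = -7957/4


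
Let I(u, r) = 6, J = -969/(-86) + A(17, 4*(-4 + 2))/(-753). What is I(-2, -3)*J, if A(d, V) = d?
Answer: 728195/10793 ≈ 67.469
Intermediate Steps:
J = 728195/64758 (J = -969/(-86) + 17/(-753) = -969*(-1/86) + 17*(-1/753) = 969/86 - 17/753 = 728195/64758 ≈ 11.245)
I(-2, -3)*J = 6*(728195/64758) = 728195/10793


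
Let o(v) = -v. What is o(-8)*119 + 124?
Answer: 1076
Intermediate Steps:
o(-8)*119 + 124 = -1*(-8)*119 + 124 = 8*119 + 124 = 952 + 124 = 1076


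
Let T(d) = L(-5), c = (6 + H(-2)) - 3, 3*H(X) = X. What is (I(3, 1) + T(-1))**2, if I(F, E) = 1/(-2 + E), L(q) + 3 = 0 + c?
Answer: 25/9 ≈ 2.7778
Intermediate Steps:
H(X) = X/3
c = 7/3 (c = (6 + (1/3)*(-2)) - 3 = (6 - 2/3) - 3 = 16/3 - 3 = 7/3 ≈ 2.3333)
L(q) = -2/3 (L(q) = -3 + (0 + 7/3) = -3 + 7/3 = -2/3)
T(d) = -2/3
(I(3, 1) + T(-1))**2 = (1/(-2 + 1) - 2/3)**2 = (1/(-1) - 2/3)**2 = (-1 - 2/3)**2 = (-5/3)**2 = 25/9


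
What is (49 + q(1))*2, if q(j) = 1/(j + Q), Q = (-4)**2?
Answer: 1668/17 ≈ 98.118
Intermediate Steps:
Q = 16
q(j) = 1/(16 + j) (q(j) = 1/(j + 16) = 1/(16 + j))
(49 + q(1))*2 = (49 + 1/(16 + 1))*2 = (49 + 1/17)*2 = (834/17)*2 = 1668/17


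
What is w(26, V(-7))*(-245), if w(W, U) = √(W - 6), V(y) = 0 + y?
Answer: -490*√5 ≈ -1095.7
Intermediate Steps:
V(y) = y
w(W, U) = √(-6 + W)
w(26, V(-7))*(-245) = √(-6 + 26)*(-245) = √20*(-245) = (2*√5)*(-245) = -490*√5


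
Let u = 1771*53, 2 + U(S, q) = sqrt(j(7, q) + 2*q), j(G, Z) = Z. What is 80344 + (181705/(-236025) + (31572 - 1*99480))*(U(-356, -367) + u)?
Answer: -33431130169069/5245 - 3205633481*I*sqrt(1101)/47205 ≈ -6.3739e+9 - 2.2533e+6*I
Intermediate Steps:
U(S, q) = -2 + sqrt(3)*sqrt(q) (U(S, q) = -2 + sqrt(q + 2*q) = -2 + sqrt(3*q) = -2 + sqrt(3)*sqrt(q))
u = 93863
80344 + (181705/(-236025) + (31572 - 1*99480))*(U(-356, -367) + u) = 80344 + (181705/(-236025) + (31572 - 1*99480))*((-2 + sqrt(3)*sqrt(-367)) + 93863) = 80344 + (181705*(-1/236025) + (31572 - 99480))*((-2 + sqrt(3)*(I*sqrt(367))) + 93863) = 80344 + (-36341/47205 - 67908)*((-2 + I*sqrt(1101)) + 93863) = 80344 - 3205633481*(93861 + I*sqrt(1101))/47205 = 80344 + (-33431551573349/5245 - 3205633481*I*sqrt(1101)/47205) = -33431130169069/5245 - 3205633481*I*sqrt(1101)/47205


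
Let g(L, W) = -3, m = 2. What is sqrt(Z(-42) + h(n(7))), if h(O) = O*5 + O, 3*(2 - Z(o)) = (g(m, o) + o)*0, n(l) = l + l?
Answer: sqrt(86) ≈ 9.2736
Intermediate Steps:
n(l) = 2*l
Z(o) = 2 (Z(o) = 2 - (-3 + o)*0/3 = 2 - 1/3*0 = 2 + 0 = 2)
h(O) = 6*O (h(O) = 5*O + O = 6*O)
sqrt(Z(-42) + h(n(7))) = sqrt(2 + 6*(2*7)) = sqrt(2 + 6*14) = sqrt(2 + 84) = sqrt(86)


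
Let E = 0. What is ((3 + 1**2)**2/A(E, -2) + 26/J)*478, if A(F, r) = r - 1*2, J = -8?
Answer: -6931/2 ≈ -3465.5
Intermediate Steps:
A(F, r) = -2 + r (A(F, r) = r - 2 = -2 + r)
((3 + 1**2)**2/A(E, -2) + 26/J)*478 = ((3 + 1**2)**2/(-2 - 2) + 26/(-8))*478 = ((3 + 1)**2/(-4) + 26*(-1/8))*478 = (4**2*(-1/4) - 13/4)*478 = (16*(-1/4) - 13/4)*478 = (-4 - 13/4)*478 = -29/4*478 = -6931/2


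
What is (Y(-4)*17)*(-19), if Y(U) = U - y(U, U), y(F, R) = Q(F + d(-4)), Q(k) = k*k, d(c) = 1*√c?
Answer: 5168 - 5168*I ≈ 5168.0 - 5168.0*I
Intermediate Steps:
d(c) = √c
Q(k) = k²
y(F, R) = (F + 2*I)² (y(F, R) = (F + √(-4))² = (F + 2*I)²)
Y(U) = U - (U + 2*I)²
(Y(-4)*17)*(-19) = ((-4 - (-4 + 2*I)²)*17)*(-19) = (-68 - 17*(-4 + 2*I)²)*(-19) = 1292 + 323*(-4 + 2*I)²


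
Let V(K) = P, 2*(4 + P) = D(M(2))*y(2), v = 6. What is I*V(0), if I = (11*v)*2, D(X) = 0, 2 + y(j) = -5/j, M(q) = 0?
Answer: -528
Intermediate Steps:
y(j) = -2 - 5/j
I = 132 (I = (11*6)*2 = 66*2 = 132)
P = -4 (P = -4 + (0*(-2 - 5/2))/2 = -4 + (0*(-9/2))/2 = -4 + (1/2)*0 = -4 + 0 = -4)
V(K) = -4
I*V(0) = 132*(-4) = -528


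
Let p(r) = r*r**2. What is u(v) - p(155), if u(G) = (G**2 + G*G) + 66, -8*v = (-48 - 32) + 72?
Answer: -3723807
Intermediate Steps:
v = 1 (v = -((-48 - 32) + 72)/8 = -(-80 + 72)/8 = -1/8*(-8) = 1)
p(r) = r**3
u(G) = 66 + 2*G**2 (u(G) = (G**2 + G**2) + 66 = 2*G**2 + 66 = 66 + 2*G**2)
u(v) - p(155) = (66 + 2*1**2) - 1*155**3 = (66 + 2*1) - 1*3723875 = (66 + 2) - 3723875 = 68 - 3723875 = -3723807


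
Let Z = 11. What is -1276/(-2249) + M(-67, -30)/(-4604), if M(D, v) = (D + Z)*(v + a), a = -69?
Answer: -1648438/2588599 ≈ -0.63681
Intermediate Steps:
M(D, v) = (-69 + v)*(11 + D) (M(D, v) = (D + 11)*(v - 69) = (11 + D)*(-69 + v) = (-69 + v)*(11 + D))
-1276/(-2249) + M(-67, -30)/(-4604) = -1276/(-2249) + (-759 - 69*(-67) + 11*(-30) - 67*(-30))/(-4604) = -1276*(-1/2249) + (-759 + 4623 - 330 + 2010)*(-1/4604) = 1276/2249 + 5544*(-1/4604) = 1276/2249 - 1386/1151 = -1648438/2588599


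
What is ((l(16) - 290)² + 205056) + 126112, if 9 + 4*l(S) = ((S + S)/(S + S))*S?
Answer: 6628097/16 ≈ 4.1426e+5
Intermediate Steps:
l(S) = -9/4 + S/4 (l(S) = -9/4 + (((S + S)/(S + S))*S)/4 = -9/4 + (((2*S)/((2*S)))*S)/4 = -9/4 + (((2*S)*(1/(2*S)))*S)/4 = -9/4 + (1*S)/4 = -9/4 + S/4)
((l(16) - 290)² + 205056) + 126112 = (((-9/4 + (¼)*16) - 290)² + 205056) + 126112 = (((-9/4 + 4) - 290)² + 205056) + 126112 = ((7/4 - 290)² + 205056) + 126112 = ((-1153/4)² + 205056) + 126112 = (1329409/16 + 205056) + 126112 = 4610305/16 + 126112 = 6628097/16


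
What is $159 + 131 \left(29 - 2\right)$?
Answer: $3696$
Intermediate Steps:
$159 + 131 \left(29 - 2\right) = 159 + 131 \cdot 27 = 159 + 3537 = 3696$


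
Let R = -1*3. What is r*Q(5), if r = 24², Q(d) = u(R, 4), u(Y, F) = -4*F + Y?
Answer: -10944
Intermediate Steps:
R = -3
u(Y, F) = Y - 4*F
Q(d) = -19 (Q(d) = -3 - 4*4 = -3 - 16 = -19)
r = 576
r*Q(5) = 576*(-19) = -10944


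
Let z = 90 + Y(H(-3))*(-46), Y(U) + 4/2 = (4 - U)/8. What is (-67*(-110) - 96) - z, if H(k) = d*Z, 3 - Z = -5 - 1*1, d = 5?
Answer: 27425/4 ≈ 6856.3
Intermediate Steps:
Z = 9 (Z = 3 - (-5 - 1*1) = 3 - (-5 - 1) = 3 - 1*(-6) = 3 + 6 = 9)
H(k) = 45 (H(k) = 5*9 = 45)
Y(U) = -3/2 - U/8 (Y(U) = -2 + (4 - U)/8 = -2 + (4 - U)*(1/8) = -2 + (1/2 - U/8) = -3/2 - U/8)
z = 1671/4 (z = 90 + (-3/2 - 1/8*45)*(-46) = 90 + (-3/2 - 45/8)*(-46) = 90 - 57/8*(-46) = 90 + 1311/4 = 1671/4 ≈ 417.75)
(-67*(-110) - 96) - z = (-67*(-110) - 96) - 1*1671/4 = (7370 - 96) - 1671/4 = 7274 - 1671/4 = 27425/4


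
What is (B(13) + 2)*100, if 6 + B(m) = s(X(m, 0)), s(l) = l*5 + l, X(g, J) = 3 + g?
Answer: 9200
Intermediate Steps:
s(l) = 6*l (s(l) = 5*l + l = 6*l)
B(m) = 12 + 6*m (B(m) = -6 + 6*(3 + m) = -6 + (18 + 6*m) = 12 + 6*m)
(B(13) + 2)*100 = ((12 + 6*13) + 2)*100 = ((12 + 78) + 2)*100 = (90 + 2)*100 = 92*100 = 9200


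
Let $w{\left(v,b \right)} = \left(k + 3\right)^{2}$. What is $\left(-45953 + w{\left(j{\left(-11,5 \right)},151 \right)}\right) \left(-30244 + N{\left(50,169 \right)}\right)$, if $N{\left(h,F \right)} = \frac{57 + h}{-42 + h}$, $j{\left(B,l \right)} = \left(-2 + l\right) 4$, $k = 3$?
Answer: $\frac{11104796865}{8} \approx 1.3881 \cdot 10^{9}$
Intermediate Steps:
$j{\left(B,l \right)} = -8 + 4 l$
$N{\left(h,F \right)} = \frac{57 + h}{-42 + h}$
$w{\left(v,b \right)} = 36$ ($w{\left(v,b \right)} = \left(3 + 3\right)^{2} = 6^{2} = 36$)
$\left(-45953 + w{\left(j{\left(-11,5 \right)},151 \right)}\right) \left(-30244 + N{\left(50,169 \right)}\right) = \left(-45953 + 36\right) \left(-30244 + \frac{57 + 50}{-42 + 50}\right) = - 45917 \left(-30244 + \frac{1}{8} \cdot 107\right) = - 45917 \left(-30244 + \frac{107}{8}\right) = \left(-45917\right) \left(- \frac{241845}{8}\right) = \frac{11104796865}{8}$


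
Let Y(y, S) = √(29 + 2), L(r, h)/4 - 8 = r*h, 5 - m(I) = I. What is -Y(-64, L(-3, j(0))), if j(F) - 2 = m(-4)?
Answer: -√31 ≈ -5.5678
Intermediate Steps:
m(I) = 5 - I
j(F) = 11 (j(F) = 2 + (5 - 1*(-4)) = 2 + (5 + 4) = 2 + 9 = 11)
L(r, h) = 32 + 4*h*r (L(r, h) = 32 + 4*(r*h) = 32 + 4*(h*r) = 32 + 4*h*r)
Y(y, S) = √31
-Y(-64, L(-3, j(0))) = -√31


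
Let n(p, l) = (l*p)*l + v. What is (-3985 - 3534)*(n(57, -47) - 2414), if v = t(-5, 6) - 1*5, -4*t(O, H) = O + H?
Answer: -3714198025/4 ≈ -9.2855e+8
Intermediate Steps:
t(O, H) = -H/4 - O/4 (t(O, H) = -(O + H)/4 = -(H + O)/4 = -H/4 - O/4)
v = -21/4 (v = (-¼*6 - ¼*(-5)) - 1*5 = (-3/2 + 5/4) - 5 = -¼ - 5 = -21/4 ≈ -5.2500)
n(p, l) = -21/4 + p*l² (n(p, l) = (l*p)*l - 21/4 = p*l² - 21/4 = -21/4 + p*l²)
(-3985 - 3534)*(n(57, -47) - 2414) = (-3985 - 3534)*((-21/4 + 57*(-47)²) - 2414) = -7519*((-21/4 + 57*2209) - 2414) = -7519*((-21/4 + 125913) - 2414) = -7519*(503631/4 - 2414) = -7519*493975/4 = -3714198025/4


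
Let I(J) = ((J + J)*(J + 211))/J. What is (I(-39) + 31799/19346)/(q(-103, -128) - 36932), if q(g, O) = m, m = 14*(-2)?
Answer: -202631/21667520 ≈ -0.0093518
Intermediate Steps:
m = -28
q(g, O) = -28
I(J) = 422 + 2*J (I(J) = ((2*J)*(211 + J))/J = (2*J*(211 + J))/J = 422 + 2*J)
(I(-39) + 31799/19346)/(q(-103, -128) - 36932) = ((422 + 2*(-39)) + 31799/19346)/(-28 - 36932) = ((422 - 78) + 31799*(1/19346))/(-36960) = (344 + 31799/19346)*(-1/36960) = (6686823/19346)*(-1/36960) = -202631/21667520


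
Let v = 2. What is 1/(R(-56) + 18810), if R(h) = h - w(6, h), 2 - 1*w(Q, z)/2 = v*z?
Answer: 1/18526 ≈ 5.3978e-5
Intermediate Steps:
w(Q, z) = 4 - 4*z
R(h) = -4 + 5*h (R(h) = h - (4 - 4*h) = h + (-4 + 4*h) = -4 + 5*h)
1/(R(-56) + 18810) = 1/((-4 + 5*(-56)) + 18810) = 1/((-4 - 280) + 18810) = 1/(-284 + 18810) = 1/18526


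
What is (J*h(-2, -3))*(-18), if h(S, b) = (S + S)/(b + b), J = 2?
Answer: -24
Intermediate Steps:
h(S, b) = S/b (h(S, b) = (2*S)/((2*b)) = (2*S)*(1/(2*b)) = S/b)
(J*h(-2, -3))*(-18) = (2*(-2/(-3)))*(-18) = (2*(-2*(-⅓)))*(-18) = (2*(⅔))*(-18) = (4/3)*(-18) = -24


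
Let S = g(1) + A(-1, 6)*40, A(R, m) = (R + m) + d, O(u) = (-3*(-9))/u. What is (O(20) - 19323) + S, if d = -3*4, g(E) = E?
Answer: -392013/20 ≈ -19601.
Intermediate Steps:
d = -12
O(u) = 27/u
A(R, m) = -12 + R + m (A(R, m) = (R + m) - 12 = -12 + R + m)
S = -279 (S = 1 + (-12 - 1 + 6)*40 = 1 - 7*40 = 1 - 280 = -279)
(O(20) - 19323) + S = (27/20 - 19323) - 279 = -386433/20 - 279 = -392013/20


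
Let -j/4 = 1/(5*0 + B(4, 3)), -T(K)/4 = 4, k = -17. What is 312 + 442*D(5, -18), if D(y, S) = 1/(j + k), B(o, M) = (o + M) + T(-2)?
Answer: 42510/149 ≈ 285.30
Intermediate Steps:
T(K) = -16 (T(K) = -4*4 = -16)
B(o, M) = -16 + M + o (B(o, M) = (o + M) - 16 = (M + o) - 16 = -16 + M + o)
j = 4/9 (j = -4/(5*0 + (-16 + 3 + 4)) = -4/(0 - 9) = -4/(-9) = -4*(-1/9) = 4/9 ≈ 0.44444)
D(y, S) = -9/149 (D(y, S) = 1/(4/9 - 17) = 1/(-149/9) = -9/149)
312 + 442*D(5, -18) = 312 + 442*(-9/149) = 312 - 3978/149 = 42510/149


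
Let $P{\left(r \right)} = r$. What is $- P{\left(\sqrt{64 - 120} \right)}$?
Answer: $- 2 i \sqrt{14} \approx - 7.4833 i$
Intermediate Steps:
$- P{\left(\sqrt{64 - 120} \right)} = - \sqrt{64 - 120} = - \sqrt{-56} = - 2 i \sqrt{14}$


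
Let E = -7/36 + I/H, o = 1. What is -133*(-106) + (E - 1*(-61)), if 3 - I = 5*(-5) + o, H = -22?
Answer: 5606401/396 ≈ 14158.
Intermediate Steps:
I = 27 (I = 3 - (5*(-5) + 1) = 3 - (-25 + 1) = 3 - 1*(-24) = 3 + 24 = 27)
E = -563/396 (E = -7/36 + 27/(-22) = -7*1/36 + 27*(-1/22) = -7/36 - 27/22 = -563/396 ≈ -1.4217)
-133*(-106) + (E - 1*(-61)) = -133*(-106) + (-563/396 - 1*(-61)) = 14098 + (-563/396 + 61) = 14098 + 23593/396 = 5606401/396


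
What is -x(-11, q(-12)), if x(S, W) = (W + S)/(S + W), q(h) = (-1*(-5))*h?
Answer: -1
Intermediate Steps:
q(h) = 5*h
x(S, W) = 1 (x(S, W) = (S + W)/(S + W) = 1)
-x(-11, q(-12)) = -1*1 = -1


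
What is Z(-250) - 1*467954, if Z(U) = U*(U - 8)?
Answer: -403454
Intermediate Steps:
Z(U) = U*(-8 + U)
Z(-250) - 1*467954 = -250*(-8 - 250) - 1*467954 = -250*(-258) - 467954 = 64500 - 467954 = -403454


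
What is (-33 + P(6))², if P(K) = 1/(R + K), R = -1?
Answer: 26896/25 ≈ 1075.8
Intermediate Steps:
P(K) = 1/(-1 + K)
(-33 + P(6))² = (-33 + 1/(-1 + 6))² = (-33 + 1/5)² = (-33 + ⅕)² = (-164/5)² = 26896/25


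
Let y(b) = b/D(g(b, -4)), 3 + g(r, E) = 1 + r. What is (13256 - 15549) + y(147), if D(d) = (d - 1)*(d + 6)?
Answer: -16619615/7248 ≈ -2293.0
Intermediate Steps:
g(r, E) = -2 + r (g(r, E) = -3 + (1 + r) = -2 + r)
D(d) = (-1 + d)*(6 + d)
y(b) = b/(-16 + (-2 + b)² + 5*b) (y(b) = b/(-6 + (-2 + b)² + 5*(-2 + b)) = b/(-6 + (-2 + b)² + (-10 + 5*b)) = b/(-16 + (-2 + b)² + 5*b))
(13256 - 15549) + y(147) = (13256 - 15549) + 147/(-12 + 147 + 147²) = -2293 + 147/(-12 + 147 + 21609) = -2293 + 147/21744 = -2293 + 147*(1/21744) = -2293 + 49/7248 = -16619615/7248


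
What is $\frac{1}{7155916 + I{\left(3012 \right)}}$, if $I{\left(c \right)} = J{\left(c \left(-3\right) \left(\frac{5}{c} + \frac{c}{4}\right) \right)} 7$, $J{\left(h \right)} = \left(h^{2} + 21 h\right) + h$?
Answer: $\frac{1}{324071587914877} \approx 3.0857 \cdot 10^{-15}$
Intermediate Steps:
$J{\left(h \right)} = h^{2} + 22 h$
$I{\left(c \right)} = - 21 c \left(22 - 3 c \left(\frac{5}{c} + \frac{c}{4}\right)\right) \left(\frac{5}{c} + \frac{c}{4}\right)$ ($I{\left(c \right)} = c \left(-3\right) \left(\frac{5}{c} + \frac{c}{4}\right) \left(22 + c \left(-3\right) \left(\frac{5}{c} + \frac{c}{4}\right)\right) 7 = - 3 c \left(\frac{5}{c} + c \frac{1}{4}\right) \left(22 + - 3 c \left(\frac{5}{c} + c \frac{1}{4}\right)\right) 7 = - 3 c \left(\frac{5}{c} + \frac{c}{4}\right) \left(22 + - 3 c \left(\frac{5}{c} + \frac{c}{4}\right)\right) 7 = - 3 c \left(\frac{5}{c} + \frac{c}{4}\right) \left(22 - 3 c \left(\frac{5}{c} + \frac{c}{4}\right)\right) 7 = - 3 c \left(22 - 3 c \left(\frac{5}{c} + \frac{c}{4}\right)\right) \left(\frac{5}{c} + \frac{c}{4}\right) 7 = - 21 c \left(22 - 3 c \left(\frac{5}{c} + \frac{c}{4}\right)\right) \left(\frac{5}{c} + \frac{c}{4}\right)$)
$\frac{1}{7155916 + I{\left(3012 \right)}} = \frac{1}{7155916 + \left(-735 + 42 \cdot 3012^{2} + \frac{63 \cdot 3012^{4}}{16}\right)} = \frac{1}{7155916 + \left(-735 + 42 \cdot 9072144 + \frac{63}{16} \cdot 82303796756736\right)} = \frac{1}{7155916 + \left(-735 + 381030048 + 324071199729648\right)} = \frac{1}{7155916 + 324071580758961} = \frac{1}{324071587914877}$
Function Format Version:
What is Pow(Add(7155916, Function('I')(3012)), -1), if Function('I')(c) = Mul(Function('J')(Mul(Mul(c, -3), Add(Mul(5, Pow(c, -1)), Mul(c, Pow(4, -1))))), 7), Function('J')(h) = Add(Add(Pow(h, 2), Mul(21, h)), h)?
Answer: Rational(1, 324071587914877) ≈ 3.0857e-15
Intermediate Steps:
Function('J')(h) = Add(Pow(h, 2), Mul(22, h))
Function('I')(c) = Mul(-21, c, Add(22, Mul(-3, c, Add(Mul(5, Pow(c, -1)), Mul(Rational(1, 4), c)))), Add(Mul(5, Pow(c, -1)), Mul(Rational(1, 4), c))) (Function('I')(c) = Mul(Mul(Mul(Mul(c, -3), Add(Mul(5, Pow(c, -1)), Mul(c, Pow(4, -1)))), Add(22, Mul(Mul(c, -3), Add(Mul(5, Pow(c, -1)), Mul(c, Pow(4, -1)))))), 7) = Mul(Mul(Mul(Mul(-3, c), Add(Mul(5, Pow(c, -1)), Mul(c, Rational(1, 4)))), Add(22, Mul(Mul(-3, c), Add(Mul(5, Pow(c, -1)), Mul(c, Rational(1, 4)))))), 7) = Mul(Mul(Mul(Mul(-3, c), Add(Mul(5, Pow(c, -1)), Mul(Rational(1, 4), c))), Add(22, Mul(Mul(-3, c), Add(Mul(5, Pow(c, -1)), Mul(Rational(1, 4), c))))), 7) = Mul(Mul(Mul(-3, c, Add(Mul(5, Pow(c, -1)), Mul(Rational(1, 4), c))), Add(22, Mul(-3, c, Add(Mul(5, Pow(c, -1)), Mul(Rational(1, 4), c))))), 7) = Mul(Mul(-3, c, Add(22, Mul(-3, c, Add(Mul(5, Pow(c, -1)), Mul(Rational(1, 4), c)))), Add(Mul(5, Pow(c, -1)), Mul(Rational(1, 4), c))), 7) = Mul(-21, c, Add(22, Mul(-3, c, Add(Mul(5, Pow(c, -1)), Mul(Rational(1, 4), c)))), Add(Mul(5, Pow(c, -1)), Mul(Rational(1, 4), c))))
Pow(Add(7155916, Function('I')(3012)), -1) = Pow(Add(7155916, Add(-735, Mul(42, Pow(3012, 2)), Mul(Rational(63, 16), Pow(3012, 4)))), -1) = Pow(Add(7155916, Add(-735, Mul(42, 9072144), Mul(Rational(63, 16), 82303796756736))), -1) = Pow(Add(7155916, Add(-735, 381030048, 324071199729648)), -1) = Pow(Add(7155916, 324071580758961), -1) = Pow(324071587914877, -1) = Rational(1, 324071587914877)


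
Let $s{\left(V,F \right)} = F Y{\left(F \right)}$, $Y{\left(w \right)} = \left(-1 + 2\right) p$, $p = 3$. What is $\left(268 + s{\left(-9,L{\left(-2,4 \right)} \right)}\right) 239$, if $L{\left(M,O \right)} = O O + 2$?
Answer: $76958$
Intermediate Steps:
$L{\left(M,O \right)} = 2 + O^{2}$ ($L{\left(M,O \right)} = O^{2} + 2 = 2 + O^{2}$)
$Y{\left(w \right)} = 3$ ($Y{\left(w \right)} = \left(-1 + 2\right) 3 = 1 \cdot 3 = 3$)
$s{\left(V,F \right)} = 3 F$ ($s{\left(V,F \right)} = F 3 = 3 F$)
$\left(268 + s{\left(-9,L{\left(-2,4 \right)} \right)}\right) 239 = \left(268 + 3 \left(2 + 4^{2}\right)\right) 239 = \left(268 + 3 \left(2 + 16\right)\right) 239 = \left(268 + 3 \cdot 18\right) 239 = \left(268 + 54\right) 239 = 322 \cdot 239 = 76958$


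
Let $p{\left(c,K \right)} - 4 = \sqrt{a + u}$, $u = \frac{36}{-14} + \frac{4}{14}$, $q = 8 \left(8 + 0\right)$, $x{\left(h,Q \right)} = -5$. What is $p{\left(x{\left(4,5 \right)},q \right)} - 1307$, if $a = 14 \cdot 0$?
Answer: $-1303 + \frac{4 i \sqrt{7}}{7} \approx -1303.0 + 1.5119 i$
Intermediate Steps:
$q = 64$ ($q = 8 \cdot 8 = 64$)
$a = 0$
$u = - \frac{16}{7}$ ($u = 36 \left(- \frac{1}{14}\right) + 4 \cdot \frac{1}{14} = - \frac{18}{7} + \frac{2}{7} = - \frac{16}{7} \approx -2.2857$)
$p{\left(c,K \right)} = 4 + \frac{4 i \sqrt{7}}{7}$ ($p{\left(c,K \right)} = 4 + \sqrt{0 - \frac{16}{7}} = 4 + \sqrt{- \frac{16}{7}} = 4 + \frac{4 i \sqrt{7}}{7}$)
$p{\left(x{\left(4,5 \right)},q \right)} - 1307 = \left(4 + \frac{4 i \sqrt{7}}{7}\right) - 1307 = -1303 + \frac{4 i \sqrt{7}}{7}$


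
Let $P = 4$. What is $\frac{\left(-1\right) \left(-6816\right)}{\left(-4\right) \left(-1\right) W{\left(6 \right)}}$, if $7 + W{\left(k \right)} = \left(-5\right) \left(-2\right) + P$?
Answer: $\frac{1704}{7} \approx 243.43$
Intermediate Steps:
$W{\left(k \right)} = 7$ ($W{\left(k \right)} = -7 + \left(\left(-5\right) \left(-2\right) + 4\right) = -7 + \left(10 + 4\right) = -7 + 14 = 7$)
$\frac{\left(-1\right) \left(-6816\right)}{\left(-4\right) \left(-1\right) W{\left(6 \right)}} = \frac{\left(-1\right) \left(-6816\right)}{\left(-4\right) \left(-1\right) 7} = \frac{6816}{4 \cdot 7} = \frac{6816}{28} = 6816 \cdot \frac{1}{28} = \frac{1704}{7}$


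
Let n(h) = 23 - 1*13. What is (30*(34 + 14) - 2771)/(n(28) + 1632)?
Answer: -1331/1642 ≈ -0.81060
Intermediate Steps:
n(h) = 10 (n(h) = 23 - 13 = 10)
(30*(34 + 14) - 2771)/(n(28) + 1632) = (30*(34 + 14) - 2771)/(10 + 1632) = (30*48 - 2771)/1642 = (1440 - 2771)*(1/1642) = -1331*1/1642 = -1331/1642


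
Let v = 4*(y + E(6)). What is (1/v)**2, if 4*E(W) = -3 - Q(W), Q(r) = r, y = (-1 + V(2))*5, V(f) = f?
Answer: 1/121 ≈ 0.0082645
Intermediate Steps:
y = 5 (y = (-1 + 2)*5 = 1*5 = 5)
E(W) = -3/4 - W/4 (E(W) = (-3 - W)/4 = -3/4 - W/4)
v = 11 (v = 4*(5 + (-3/4 - 1/4*6)) = 4*(5 + (-3/4 - 3/2)) = 4*(5 - 9/4) = 4*(11/4) = 11)
(1/v)**2 = (1/11)**2 = 1/121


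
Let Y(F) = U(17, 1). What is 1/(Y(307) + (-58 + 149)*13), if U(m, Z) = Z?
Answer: 1/1184 ≈ 0.00084459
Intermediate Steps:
Y(F) = 1
1/(Y(307) + (-58 + 149)*13) = 1/(1 + (-58 + 149)*13) = 1/(1 + 91*13) = 1/(1 + 1183) = 1/1184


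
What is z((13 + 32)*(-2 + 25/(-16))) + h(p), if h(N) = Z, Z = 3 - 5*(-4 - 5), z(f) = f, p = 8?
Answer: -1797/16 ≈ -112.31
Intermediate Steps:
Z = 48 (Z = 3 - 5*(-9) = 3 + 45 = 48)
h(N) = 48
z((13 + 32)*(-2 + 25/(-16))) + h(p) = (13 + 32)*(-2 + 25/(-16)) + 48 = 45*(-2 + 25*(-1/16)) + 48 = 45*(-2 - 25/16) + 48 = 45*(-57/16) + 48 = -2565/16 + 48 = -1797/16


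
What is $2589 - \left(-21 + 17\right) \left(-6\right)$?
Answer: $2565$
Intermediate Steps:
$2589 - \left(-21 + 17\right) \left(-6\right) = 2589 - \left(-4\right) \left(-6\right) = 2589 - 24 = 2565$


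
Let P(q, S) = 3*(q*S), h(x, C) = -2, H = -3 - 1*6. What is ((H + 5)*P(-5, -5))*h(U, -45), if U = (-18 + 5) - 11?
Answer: 600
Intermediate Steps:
H = -9 (H = -3 - 6 = -9)
U = -24 (U = -13 - 11 = -24)
P(q, S) = 3*S*q (P(q, S) = 3*(S*q) = 3*S*q)
((H + 5)*P(-5, -5))*h(U, -45) = ((-9 + 5)*(3*(-5)*(-5)))*(-2) = -4*75*(-2) = -300*(-2) = 600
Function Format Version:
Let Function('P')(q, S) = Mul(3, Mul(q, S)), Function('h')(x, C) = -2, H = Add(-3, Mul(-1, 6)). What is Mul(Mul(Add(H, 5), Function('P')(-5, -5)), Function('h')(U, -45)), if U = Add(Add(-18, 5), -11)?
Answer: 600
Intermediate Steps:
H = -9 (H = Add(-3, -6) = -9)
U = -24 (U = Add(-13, -11) = -24)
Function('P')(q, S) = Mul(3, S, q) (Function('P')(q, S) = Mul(3, Mul(S, q)) = Mul(3, S, q))
Mul(Mul(Add(H, 5), Function('P')(-5, -5)), Function('h')(U, -45)) = Mul(Mul(Add(-9, 5), Mul(3, -5, -5)), -2) = Mul(Mul(-4, 75), -2) = Mul(-300, -2) = 600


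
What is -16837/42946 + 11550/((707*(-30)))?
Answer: -4062567/4337546 ≈ -0.93660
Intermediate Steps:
-16837/42946 + 11550/((707*(-30))) = -16837*1/42946 + 11550/(-21210) = -16837/42946 + 11550*(-1/21210) = -16837/42946 - 55/101 = -4062567/4337546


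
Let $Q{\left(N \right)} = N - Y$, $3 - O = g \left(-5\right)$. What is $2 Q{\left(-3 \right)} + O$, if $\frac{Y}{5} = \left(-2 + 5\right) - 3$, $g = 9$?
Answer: $42$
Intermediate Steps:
$O = 48$ ($O = 3 - 9 \left(-5\right) = 3 - -45 = 3 + 45 = 48$)
$Y = 0$ ($Y = 5 \left(\left(-2 + 5\right) - 3\right) = 5 \left(3 - 3\right) = 5 \cdot 0 = 0$)
$Q{\left(N \right)} = N$ ($Q{\left(N \right)} = N - 0 = N + 0 = N$)
$2 Q{\left(-3 \right)} + O = 2 \left(-3\right) + 48 = -6 + 48 = 42$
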